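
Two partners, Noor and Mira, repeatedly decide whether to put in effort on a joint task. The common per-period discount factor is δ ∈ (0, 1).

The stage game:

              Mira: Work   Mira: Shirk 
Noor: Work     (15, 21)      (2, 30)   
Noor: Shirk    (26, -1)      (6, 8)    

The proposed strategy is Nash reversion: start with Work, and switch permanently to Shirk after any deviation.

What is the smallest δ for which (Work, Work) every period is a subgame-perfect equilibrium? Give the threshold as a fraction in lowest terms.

Noor's threshold: (26−15)/(26−6) = 11/20.
Mira's threshold: (30−21)/(30−8) = 9/22.
11/20 > 9/22, so Noor binds and δ* = 11/20.

11/20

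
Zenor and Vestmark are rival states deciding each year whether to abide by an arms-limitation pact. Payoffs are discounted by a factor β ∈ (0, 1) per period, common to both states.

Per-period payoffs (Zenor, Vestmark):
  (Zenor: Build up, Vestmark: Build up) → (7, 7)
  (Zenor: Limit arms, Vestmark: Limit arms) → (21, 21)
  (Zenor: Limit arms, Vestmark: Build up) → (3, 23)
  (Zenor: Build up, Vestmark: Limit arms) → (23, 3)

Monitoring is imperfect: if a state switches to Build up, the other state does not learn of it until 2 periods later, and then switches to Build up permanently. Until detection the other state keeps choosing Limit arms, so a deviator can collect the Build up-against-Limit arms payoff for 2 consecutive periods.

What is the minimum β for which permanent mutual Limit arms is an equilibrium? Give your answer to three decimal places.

The best deviation is to choose Build up for all 2 undetected periods, earning 23 each, then 7 forever once detected.
Deviation value: 23(1−β^2)/(1−β) + 7β^2/(1−β); cooperation value: 21/(1−β).
IC: 21 ≥ 23(1−β^2) + 7β^2 = 23 − 16β^2.
So β^2 ≥ 2/16 = 1/8, giving β ≥ (1/8)^(1/2) ≈ 0.354.

0.354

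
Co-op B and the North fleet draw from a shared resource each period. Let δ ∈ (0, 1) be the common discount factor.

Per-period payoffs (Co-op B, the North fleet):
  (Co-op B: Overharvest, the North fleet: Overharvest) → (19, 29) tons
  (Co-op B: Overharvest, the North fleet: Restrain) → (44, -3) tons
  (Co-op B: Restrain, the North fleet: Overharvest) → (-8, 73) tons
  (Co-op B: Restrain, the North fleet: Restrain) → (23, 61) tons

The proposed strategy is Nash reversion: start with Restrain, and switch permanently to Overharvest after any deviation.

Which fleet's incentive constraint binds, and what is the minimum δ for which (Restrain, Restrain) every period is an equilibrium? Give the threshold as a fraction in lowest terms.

Co-op B; δ ≥ 21/25

Co-op B: cooperation gives 23 each period; deviation gives 44 once then 19 forever.
  23/(1−δ) ≥ 44 + 19δ/(1−δ) ⇒ δ ≥ 21/25.
the North fleet: cooperation gives 61 each period; deviation gives 73 once then 29 forever.
  δ ≥ 12/44 = 3/11.
Both must hold, so the binding constraint is Co-op B's: δ ≥ 21/25.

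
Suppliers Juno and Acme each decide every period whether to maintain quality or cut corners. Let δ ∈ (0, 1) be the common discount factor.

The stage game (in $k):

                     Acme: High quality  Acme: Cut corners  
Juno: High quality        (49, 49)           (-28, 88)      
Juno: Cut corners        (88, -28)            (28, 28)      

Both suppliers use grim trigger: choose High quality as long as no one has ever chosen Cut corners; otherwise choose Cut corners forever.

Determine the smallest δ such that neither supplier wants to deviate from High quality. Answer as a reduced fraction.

13/20

Cooperation forever yields 49 each period: 49/(1−δ).
Deviating yields 88 once, then 28 forever: 88 + 28δ/(1−δ).
No profitable deviation requires 49/(1−δ) ≥ 88 + 28δ/(1−δ).
Multiplying by (1−δ): 49 ≥ 88(1−δ) + 28δ = 88 − 60δ.
So 60δ ≥ 39, i.e. δ ≥ 39/60 = 13/20.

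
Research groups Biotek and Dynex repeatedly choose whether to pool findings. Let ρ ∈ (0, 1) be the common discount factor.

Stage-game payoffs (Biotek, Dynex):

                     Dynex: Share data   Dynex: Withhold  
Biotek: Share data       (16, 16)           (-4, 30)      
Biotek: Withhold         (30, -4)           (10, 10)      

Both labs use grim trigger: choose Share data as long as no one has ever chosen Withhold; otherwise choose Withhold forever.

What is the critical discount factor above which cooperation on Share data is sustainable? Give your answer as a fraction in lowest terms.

7/10

Cooperation forever yields 16 each period: 16/(1−ρ).
Deviating yields 30 once, then 10 forever: 30 + 10ρ/(1−ρ).
No profitable deviation requires 16/(1−ρ) ≥ 30 + 10ρ/(1−ρ).
Multiplying by (1−ρ): 16 ≥ 30(1−ρ) + 10ρ = 30 − 20ρ.
So 20ρ ≥ 14, i.e. ρ ≥ 14/20 = 7/10.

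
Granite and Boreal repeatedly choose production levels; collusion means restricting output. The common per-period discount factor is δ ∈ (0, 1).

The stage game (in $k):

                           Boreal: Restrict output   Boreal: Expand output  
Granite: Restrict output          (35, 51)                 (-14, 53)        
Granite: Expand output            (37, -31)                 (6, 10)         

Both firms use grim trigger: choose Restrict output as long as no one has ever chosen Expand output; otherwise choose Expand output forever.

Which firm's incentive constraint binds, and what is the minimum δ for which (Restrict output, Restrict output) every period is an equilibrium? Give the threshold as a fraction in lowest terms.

For Granite: deviation gain 37−35 = 2, per-period punishment loss 35−6 = 29. IC gives δ ≥ 2/31.
For Boreal: gain 2, loss 41 per period, so δ ≥ 2/43.
The tighter constraint is Granite's, so cooperation needs δ ≥ 2/31.

Granite; δ ≥ 2/31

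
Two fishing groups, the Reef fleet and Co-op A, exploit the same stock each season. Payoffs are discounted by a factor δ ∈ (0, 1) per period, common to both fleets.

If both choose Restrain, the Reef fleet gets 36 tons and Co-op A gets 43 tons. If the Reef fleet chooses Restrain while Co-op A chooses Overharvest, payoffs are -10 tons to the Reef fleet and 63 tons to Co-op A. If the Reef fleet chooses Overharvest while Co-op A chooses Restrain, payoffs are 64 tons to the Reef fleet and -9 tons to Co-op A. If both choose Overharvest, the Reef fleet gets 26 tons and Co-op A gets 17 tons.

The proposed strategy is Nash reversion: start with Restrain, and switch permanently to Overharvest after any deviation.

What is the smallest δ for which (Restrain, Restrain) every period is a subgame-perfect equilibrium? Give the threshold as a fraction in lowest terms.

14/19

the Reef fleet's threshold: (64−36)/(64−26) = 14/19.
Co-op A's threshold: (63−43)/(63−17) = 10/23.
14/19 > 10/23, so the Reef fleet binds and δ* = 14/19.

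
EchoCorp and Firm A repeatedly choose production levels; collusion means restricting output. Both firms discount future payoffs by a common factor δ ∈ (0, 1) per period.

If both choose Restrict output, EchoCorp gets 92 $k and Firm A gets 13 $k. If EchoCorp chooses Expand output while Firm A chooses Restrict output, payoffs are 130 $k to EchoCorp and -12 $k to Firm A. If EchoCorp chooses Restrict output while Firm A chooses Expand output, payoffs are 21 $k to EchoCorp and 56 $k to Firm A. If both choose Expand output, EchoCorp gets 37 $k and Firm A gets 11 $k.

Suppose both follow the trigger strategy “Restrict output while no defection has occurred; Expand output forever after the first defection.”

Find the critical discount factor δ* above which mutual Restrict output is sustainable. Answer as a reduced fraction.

43/45

EchoCorp's threshold: (130−92)/(130−37) = 38/93.
Firm A's threshold: (56−13)/(56−11) = 43/45.
38/93 < 43/45, so Firm A binds and δ* = 43/45.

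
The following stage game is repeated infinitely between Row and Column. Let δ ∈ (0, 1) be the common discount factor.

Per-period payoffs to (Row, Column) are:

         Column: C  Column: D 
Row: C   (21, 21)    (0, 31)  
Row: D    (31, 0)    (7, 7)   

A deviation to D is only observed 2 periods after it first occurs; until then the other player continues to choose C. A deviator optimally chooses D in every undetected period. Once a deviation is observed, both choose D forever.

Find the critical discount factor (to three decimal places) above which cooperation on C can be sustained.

0.645

Deviating for the 2 undetected periods gains 31−21 = 10 per period over cooperation, then loses 21−7 = 14 per period forever once punishment starts.
Gain: 10(1 + δ + … + δ^1); loss: 14·δ^2/(1−δ).
No profitable deviation ⇔ 10(1−δ^2) ≤ 14·δ^2, i.e. δ^2 ≥ 10/(10+14) = 5/12.
Hence δ ≥ (5/12)^(1/2) ≈ 0.645.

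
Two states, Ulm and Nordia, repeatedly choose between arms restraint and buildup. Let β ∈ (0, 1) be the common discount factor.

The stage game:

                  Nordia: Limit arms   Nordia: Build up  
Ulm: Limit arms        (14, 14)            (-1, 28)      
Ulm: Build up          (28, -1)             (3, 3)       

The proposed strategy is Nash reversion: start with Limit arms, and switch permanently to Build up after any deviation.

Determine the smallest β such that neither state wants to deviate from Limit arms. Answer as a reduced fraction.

14/25

14/(1−β) ≥ 28 + 3β/(1−β)
14 ≥ 28 − 25β
β ≥ 14/25.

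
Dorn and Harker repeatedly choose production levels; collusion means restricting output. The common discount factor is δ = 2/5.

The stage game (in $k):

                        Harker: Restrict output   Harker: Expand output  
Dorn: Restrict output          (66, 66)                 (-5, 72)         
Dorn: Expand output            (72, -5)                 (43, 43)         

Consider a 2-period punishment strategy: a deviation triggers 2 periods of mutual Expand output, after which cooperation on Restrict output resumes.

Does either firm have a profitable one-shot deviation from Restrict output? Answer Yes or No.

No

IC: δ+…+δ^2 ≥ (72−66)/(66−43) = 6/23.
At δ = 2/5: partial sum = 0.5600 ≥ 0.2609. Cooperation sustainable.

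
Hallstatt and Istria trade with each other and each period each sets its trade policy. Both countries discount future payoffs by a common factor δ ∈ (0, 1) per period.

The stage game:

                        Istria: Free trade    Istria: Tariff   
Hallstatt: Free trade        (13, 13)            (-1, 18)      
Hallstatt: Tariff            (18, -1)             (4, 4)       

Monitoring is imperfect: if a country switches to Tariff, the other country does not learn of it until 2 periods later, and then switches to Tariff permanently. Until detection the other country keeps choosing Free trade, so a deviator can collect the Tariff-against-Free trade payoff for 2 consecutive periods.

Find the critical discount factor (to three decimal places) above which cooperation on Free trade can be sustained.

A deviator earns 18 for 2 periods, then 4 forever; cooperating earns 13 forever. Multiplying the IC by (1−δ):
13 ≥ 18(1−δ^2) + 4δ^2, so 14·δ^2 ≥ 5 and δ^2 ≥ 5/14.
δ ≥ (5/14)^(1/2) ≈ 0.598.

0.598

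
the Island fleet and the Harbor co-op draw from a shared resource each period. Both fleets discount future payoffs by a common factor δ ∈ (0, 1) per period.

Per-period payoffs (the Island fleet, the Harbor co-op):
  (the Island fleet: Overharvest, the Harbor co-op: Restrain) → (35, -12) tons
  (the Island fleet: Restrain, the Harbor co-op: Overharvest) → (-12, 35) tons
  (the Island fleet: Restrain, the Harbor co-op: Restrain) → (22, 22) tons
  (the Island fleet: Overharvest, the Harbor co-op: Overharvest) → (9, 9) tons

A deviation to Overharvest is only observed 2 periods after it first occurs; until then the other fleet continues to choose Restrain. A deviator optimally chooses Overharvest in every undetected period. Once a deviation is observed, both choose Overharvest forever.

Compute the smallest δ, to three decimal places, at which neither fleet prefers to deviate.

Deviating for the 2 undetected periods gains 35−22 = 13 per period over cooperation, then loses 22−9 = 13 per period forever once punishment starts.
Gain: 13(1 + δ + … + δ^1); loss: 13·δ^2/(1−δ).
No profitable deviation ⇔ 13(1−δ^2) ≤ 13·δ^2, i.e. δ^2 ≥ 13/(13+13) = 1/2.
Hence δ ≥ (1/2)^(1/2) ≈ 0.707.

0.707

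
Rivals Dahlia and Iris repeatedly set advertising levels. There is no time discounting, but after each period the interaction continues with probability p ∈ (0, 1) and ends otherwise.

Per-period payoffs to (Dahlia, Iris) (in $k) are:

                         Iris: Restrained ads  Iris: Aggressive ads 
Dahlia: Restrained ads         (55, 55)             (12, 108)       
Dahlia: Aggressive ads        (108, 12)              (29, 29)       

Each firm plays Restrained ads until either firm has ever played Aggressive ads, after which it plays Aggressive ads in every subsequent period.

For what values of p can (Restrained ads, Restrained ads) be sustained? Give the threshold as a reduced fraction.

With no time discounting, the continuation probability p plays the role of the discount factor.
Grim-trigger IC: 55/(1−p) ≥ 108 + 29p/(1−p) ⇒ p ≥ (108−55)/(108−29) = 53/79.

53/79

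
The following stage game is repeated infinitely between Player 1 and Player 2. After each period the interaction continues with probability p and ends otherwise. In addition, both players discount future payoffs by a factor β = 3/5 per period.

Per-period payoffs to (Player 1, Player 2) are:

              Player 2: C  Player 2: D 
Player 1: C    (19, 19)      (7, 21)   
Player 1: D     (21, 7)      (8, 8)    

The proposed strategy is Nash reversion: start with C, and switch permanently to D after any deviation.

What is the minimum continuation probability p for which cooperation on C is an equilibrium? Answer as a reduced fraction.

10/39

Expected continuation weight on next period's payoff is β·p = 3/5·p, which plays the role of the discount factor.
Cooperation requires 3/5·p ≥ (21−19)/(21−8) = 2/13, hence p ≥ 10/39.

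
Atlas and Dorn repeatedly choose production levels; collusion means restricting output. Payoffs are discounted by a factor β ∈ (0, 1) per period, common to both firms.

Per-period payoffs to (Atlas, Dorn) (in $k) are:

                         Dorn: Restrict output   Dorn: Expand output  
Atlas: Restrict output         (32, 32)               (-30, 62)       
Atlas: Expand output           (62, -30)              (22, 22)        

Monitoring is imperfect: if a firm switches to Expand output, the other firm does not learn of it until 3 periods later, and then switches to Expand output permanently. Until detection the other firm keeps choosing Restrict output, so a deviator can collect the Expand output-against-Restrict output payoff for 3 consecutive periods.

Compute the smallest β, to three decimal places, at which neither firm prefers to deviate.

Deviating for the 3 undetected periods gains 62−32 = 30 per period over cooperation, then loses 32−22 = 10 per period forever once punishment starts.
Gain: 30(1 + β + … + β^2); loss: 10·β^3/(1−β).
No profitable deviation ⇔ 30(1−β^3) ≤ 10·β^3, i.e. β^3 ≥ 30/(30+10) = 3/4.
Hence β ≥ (3/4)^(1/3) ≈ 0.909.

0.909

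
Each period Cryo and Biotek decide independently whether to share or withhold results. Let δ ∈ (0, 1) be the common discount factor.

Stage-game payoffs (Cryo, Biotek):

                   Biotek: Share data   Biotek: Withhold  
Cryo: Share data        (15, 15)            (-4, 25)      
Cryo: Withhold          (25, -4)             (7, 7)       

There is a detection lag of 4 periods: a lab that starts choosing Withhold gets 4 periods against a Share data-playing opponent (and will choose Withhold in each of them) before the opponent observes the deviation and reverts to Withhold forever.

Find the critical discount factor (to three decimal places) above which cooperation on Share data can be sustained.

Deviating for the 4 undetected periods gains 25−15 = 10 per period over cooperation, then loses 15−7 = 8 per period forever once punishment starts.
Gain: 10(1 + δ + … + δ^3); loss: 8·δ^4/(1−δ).
No profitable deviation ⇔ 10(1−δ^4) ≤ 8·δ^4, i.e. δ^4 ≥ 10/(10+8) = 5/9.
Hence δ ≥ (5/9)^(1/4) ≈ 0.863.

0.863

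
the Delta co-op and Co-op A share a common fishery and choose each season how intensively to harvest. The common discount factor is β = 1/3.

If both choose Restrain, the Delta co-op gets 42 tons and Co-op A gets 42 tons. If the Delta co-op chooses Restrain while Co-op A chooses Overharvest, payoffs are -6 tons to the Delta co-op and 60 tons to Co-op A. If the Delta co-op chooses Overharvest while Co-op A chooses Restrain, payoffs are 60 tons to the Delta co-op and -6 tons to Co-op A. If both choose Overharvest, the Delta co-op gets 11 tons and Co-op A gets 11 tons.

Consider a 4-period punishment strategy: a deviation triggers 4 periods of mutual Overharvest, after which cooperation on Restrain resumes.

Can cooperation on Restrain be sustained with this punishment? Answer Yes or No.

No

Comparing payoff streams over the 5 periods until play realigns: cooperate → 42(1+β+…+β^4); deviate → 60 + 11(β+…+β^4).
Cooperation is sustained iff (42−11)(β+…+β^4) ≥ 60−42.
β+…+β^4 = 1/3·(1−(1/3)^4)/(1−1/3) = 0.4938, and (60−42)/(42−11) = 0.5806.
0.4938 < 0.5806, so cooperation is not sustainable.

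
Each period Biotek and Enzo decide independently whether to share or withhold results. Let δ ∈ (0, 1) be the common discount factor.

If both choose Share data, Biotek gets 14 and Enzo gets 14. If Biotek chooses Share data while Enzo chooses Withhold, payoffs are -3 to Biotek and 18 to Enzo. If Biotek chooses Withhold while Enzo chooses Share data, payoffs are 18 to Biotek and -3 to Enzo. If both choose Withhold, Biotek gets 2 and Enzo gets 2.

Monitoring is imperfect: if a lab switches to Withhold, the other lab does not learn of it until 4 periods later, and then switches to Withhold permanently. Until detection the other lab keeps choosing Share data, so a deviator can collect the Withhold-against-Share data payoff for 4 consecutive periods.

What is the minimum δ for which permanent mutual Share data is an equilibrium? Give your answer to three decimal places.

A deviator earns 18 for 4 periods, then 2 forever; cooperating earns 14 forever. Multiplying the IC by (1−δ):
14 ≥ 18(1−δ^4) + 2δ^4, so 16·δ^4 ≥ 4 and δ^4 ≥ 1/4.
δ ≥ (1/4)^(1/4) ≈ 0.707.

0.707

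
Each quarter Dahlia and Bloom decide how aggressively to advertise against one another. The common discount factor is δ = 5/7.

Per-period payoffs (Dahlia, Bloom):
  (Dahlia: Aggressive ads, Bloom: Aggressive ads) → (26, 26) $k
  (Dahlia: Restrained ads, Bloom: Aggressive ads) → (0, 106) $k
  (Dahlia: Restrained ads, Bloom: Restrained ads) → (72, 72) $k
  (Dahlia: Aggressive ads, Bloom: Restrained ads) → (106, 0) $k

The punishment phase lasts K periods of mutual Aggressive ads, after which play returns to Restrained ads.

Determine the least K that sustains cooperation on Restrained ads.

2

Need Σ_{k=1}^{K} δ^k ≥ (106−72)/(72−26) = 0.7391 at δ = 5/7.
At K = 1 the sum is 0.7143 < 0.7391; at K = 2 it is 1.2245 ≥ 0.7391.
So the minimum punishment length is K = 2.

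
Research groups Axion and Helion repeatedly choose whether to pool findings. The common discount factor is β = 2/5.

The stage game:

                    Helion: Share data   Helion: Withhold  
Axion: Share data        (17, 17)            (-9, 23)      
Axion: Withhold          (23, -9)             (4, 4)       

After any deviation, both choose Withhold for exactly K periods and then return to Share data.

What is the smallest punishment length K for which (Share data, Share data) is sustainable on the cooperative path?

Need Σ_{k=1}^{K} β^k ≥ (23−17)/(17−4) = 0.4615 at β = 2/5.
At K = 1 the sum is 0.4000 < 0.4615; at K = 2 it is 0.5600 ≥ 0.4615.
So the minimum punishment length is K = 2.

2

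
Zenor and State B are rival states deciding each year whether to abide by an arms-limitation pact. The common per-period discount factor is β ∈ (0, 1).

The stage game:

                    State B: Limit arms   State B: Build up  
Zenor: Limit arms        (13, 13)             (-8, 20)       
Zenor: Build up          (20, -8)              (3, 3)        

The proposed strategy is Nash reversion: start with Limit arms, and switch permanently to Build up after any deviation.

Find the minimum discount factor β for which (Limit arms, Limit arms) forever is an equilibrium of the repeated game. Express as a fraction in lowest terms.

7/17

Cooperation forever yields 13 each period: 13/(1−β).
Deviating yields 20 once, then 3 forever: 20 + 3β/(1−β).
No profitable deviation requires 13/(1−β) ≥ 20 + 3β/(1−β).
Multiplying by (1−β): 13 ≥ 20(1−β) + 3β = 20 − 17β.
So 17β ≥ 7, i.e. β ≥ 7/17.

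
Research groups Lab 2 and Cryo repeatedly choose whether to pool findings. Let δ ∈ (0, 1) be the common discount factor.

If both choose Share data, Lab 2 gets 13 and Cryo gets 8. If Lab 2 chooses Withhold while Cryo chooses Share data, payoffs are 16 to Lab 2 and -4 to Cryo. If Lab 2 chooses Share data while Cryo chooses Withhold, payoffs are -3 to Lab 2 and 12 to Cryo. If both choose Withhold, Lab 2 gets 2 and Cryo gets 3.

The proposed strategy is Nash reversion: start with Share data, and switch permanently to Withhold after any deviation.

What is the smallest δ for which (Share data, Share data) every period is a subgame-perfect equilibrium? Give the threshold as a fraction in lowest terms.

Lab 2's threshold: (16−13)/(16−2) = 3/14.
Cryo's threshold: (12−8)/(12−3) = 4/9.
3/14 < 4/9, so Cryo binds and δ* = 4/9.

4/9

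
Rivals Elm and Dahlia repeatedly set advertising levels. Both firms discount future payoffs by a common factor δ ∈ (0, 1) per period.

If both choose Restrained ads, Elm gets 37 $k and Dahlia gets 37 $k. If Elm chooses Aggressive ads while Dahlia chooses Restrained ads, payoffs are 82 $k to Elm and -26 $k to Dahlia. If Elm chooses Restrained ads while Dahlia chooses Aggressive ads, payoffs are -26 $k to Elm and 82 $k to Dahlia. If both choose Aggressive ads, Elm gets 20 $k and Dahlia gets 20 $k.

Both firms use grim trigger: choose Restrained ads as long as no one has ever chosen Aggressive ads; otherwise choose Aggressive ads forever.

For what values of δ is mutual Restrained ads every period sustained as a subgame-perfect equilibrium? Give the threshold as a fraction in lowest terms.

Under grim trigger the critical discount factor is (T−C)/(T−P) with T = 82, C = 37, P = 20.
δ* = (82−37)/(82−20) = 45/62.

45/62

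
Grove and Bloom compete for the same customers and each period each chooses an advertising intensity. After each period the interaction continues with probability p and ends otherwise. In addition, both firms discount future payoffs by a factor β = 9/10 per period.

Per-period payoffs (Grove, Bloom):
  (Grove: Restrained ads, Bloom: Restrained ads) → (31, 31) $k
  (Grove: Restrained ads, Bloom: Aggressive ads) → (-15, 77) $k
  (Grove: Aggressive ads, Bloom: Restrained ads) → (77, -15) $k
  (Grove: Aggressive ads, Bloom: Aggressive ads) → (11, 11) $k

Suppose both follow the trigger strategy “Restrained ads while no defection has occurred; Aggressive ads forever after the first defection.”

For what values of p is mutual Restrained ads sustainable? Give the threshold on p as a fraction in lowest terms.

Expected continuation weight on next period's payoff is β·p = 9/10·p, which plays the role of the discount factor.
Cooperation requires 9/10·p ≥ (77−31)/(77−11) = 23/33, hence p ≥ 230/297.

230/297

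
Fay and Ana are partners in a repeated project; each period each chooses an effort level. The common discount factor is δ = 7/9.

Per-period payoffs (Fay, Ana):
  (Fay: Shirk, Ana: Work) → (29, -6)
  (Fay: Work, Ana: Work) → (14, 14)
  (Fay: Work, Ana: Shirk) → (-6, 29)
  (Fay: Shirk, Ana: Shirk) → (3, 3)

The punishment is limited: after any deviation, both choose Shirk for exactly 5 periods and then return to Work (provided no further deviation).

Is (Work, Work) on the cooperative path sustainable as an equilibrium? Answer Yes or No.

A one-shot deviation gives 29 now, then 3 for 5 periods, then back to 14.
Gain from deviating: (29−14) today; loss: (14−3) in each of the next 5 periods.
No-deviation condition: (14−3)(δ+…+δ^5) ≥ 29−14, i.e. δ+…+δ^5 ≥ 15/11.
At δ = 7/9: δ+…+δ^5 = 2.5038 ≥ 1.3636.
So cooperation is sustainable.

Yes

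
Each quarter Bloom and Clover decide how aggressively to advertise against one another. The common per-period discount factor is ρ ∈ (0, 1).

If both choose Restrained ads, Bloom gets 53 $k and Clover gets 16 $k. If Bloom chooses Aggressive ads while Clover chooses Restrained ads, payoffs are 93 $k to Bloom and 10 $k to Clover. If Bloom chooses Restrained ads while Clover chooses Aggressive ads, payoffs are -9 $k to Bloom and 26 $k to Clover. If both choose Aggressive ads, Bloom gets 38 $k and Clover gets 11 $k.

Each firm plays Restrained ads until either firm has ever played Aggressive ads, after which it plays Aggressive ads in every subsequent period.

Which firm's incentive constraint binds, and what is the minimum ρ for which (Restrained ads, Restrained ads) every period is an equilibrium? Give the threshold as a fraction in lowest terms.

Bloom: cooperation gives 53 each period; deviation gives 93 once then 38 forever.
  53/(1−ρ) ≥ 93 + 38ρ/(1−ρ) ⇒ ρ ≥ 40/55 = 8/11.
Clover: cooperation gives 16 each period; deviation gives 26 once then 11 forever.
  ρ ≥ 10/15 = 2/3.
Both must hold, so the binding constraint is Bloom's: ρ ≥ 8/11.

Bloom; ρ ≥ 8/11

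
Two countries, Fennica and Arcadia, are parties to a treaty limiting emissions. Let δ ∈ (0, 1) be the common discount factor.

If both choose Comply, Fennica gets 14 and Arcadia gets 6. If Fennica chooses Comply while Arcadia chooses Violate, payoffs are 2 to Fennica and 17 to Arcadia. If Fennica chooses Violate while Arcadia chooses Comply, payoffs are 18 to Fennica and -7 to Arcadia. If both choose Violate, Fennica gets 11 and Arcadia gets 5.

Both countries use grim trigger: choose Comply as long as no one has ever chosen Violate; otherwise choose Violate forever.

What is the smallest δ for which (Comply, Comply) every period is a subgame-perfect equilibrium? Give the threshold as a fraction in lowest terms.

11/12

Fennica's threshold: (18−14)/(18−11) = 4/7.
Arcadia's threshold: (17−6)/(17−5) = 11/12.
4/7 < 11/12, so Arcadia binds and δ* = 11/12.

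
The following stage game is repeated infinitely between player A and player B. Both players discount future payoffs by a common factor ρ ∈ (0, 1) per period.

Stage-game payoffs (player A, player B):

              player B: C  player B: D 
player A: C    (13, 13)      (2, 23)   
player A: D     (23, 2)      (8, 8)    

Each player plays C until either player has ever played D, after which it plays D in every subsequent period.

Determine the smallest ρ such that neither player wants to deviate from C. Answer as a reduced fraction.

2/3

One-period gain from deviating is 23 − 13 = 10. The loss is 13 − 8 = 5 in every subsequent period, with present value 5·ρ/(1−ρ).
Deviation is unprofitable when 5·ρ/(1−ρ) ≥ 10, i.e. ρ/(1−ρ) ≥ 2.
Equivalently ρ ≥ 10/(10+5) = 2/3.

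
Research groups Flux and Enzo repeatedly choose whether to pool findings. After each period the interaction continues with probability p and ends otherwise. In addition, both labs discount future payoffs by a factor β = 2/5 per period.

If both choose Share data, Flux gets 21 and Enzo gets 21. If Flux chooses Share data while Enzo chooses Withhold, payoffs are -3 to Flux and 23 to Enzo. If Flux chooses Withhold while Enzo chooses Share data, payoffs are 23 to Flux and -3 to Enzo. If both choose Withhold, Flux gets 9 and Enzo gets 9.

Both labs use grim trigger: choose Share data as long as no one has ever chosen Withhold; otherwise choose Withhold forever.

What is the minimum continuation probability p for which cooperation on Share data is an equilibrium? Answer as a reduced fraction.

5/14

With continuation probability p and discount β, the effective per-period discount factor is βp.
Grim-trigger IC: βp ≥ (23−21)/(23−9) = 1/7.
So p ≥ (1/7)/(2/5) = 5/14.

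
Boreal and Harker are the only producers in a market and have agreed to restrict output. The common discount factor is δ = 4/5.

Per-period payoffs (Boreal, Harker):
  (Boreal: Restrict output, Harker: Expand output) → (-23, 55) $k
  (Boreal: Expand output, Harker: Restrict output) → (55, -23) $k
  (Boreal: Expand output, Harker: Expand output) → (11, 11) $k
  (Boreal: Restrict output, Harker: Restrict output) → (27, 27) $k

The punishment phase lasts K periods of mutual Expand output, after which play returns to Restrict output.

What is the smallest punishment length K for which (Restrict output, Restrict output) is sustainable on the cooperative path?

IC: δ(1−δ^K)/(1−δ) ≥ (55−27)/(27−11) = 7/4.
With δ = 4/5: need 1 − δ^K ≥ 7/4·(1−4/5)/(4/5), i.e. δ^K ≤ 0.5625.
Since (4/5)^2 = 0.6400 and (4/5)^3 = 0.5120, the smallest such K is 3.

3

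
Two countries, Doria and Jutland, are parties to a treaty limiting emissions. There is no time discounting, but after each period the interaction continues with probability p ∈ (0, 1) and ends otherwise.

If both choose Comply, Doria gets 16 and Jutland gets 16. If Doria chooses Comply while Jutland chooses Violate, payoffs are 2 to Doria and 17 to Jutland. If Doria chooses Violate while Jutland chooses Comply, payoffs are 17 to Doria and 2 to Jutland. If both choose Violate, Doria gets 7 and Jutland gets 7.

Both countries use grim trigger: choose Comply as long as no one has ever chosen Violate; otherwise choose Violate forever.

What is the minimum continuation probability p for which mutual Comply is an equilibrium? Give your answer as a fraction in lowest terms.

With no time discounting, the continuation probability p plays the role of the discount factor.
Grim-trigger IC: 16/(1−p) ≥ 17 + 7p/(1−p) ⇒ p ≥ (17−16)/(17−7) = 1/10.

1/10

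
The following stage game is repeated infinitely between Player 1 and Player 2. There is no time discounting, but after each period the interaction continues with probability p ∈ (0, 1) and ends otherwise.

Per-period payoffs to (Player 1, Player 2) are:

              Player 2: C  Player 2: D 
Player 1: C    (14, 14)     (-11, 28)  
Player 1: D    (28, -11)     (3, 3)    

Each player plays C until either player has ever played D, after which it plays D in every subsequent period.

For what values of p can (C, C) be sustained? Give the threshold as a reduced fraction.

14/25

Expected cooperation value is 14 + p·14 + p²·14 + … = 14/(1−p); deviation gives 28 + p·3/(1−p).
14 ≥ 28(1−p) + 3p ⇒ 25p ≥ 14 ⇒ p ≥ 14/25.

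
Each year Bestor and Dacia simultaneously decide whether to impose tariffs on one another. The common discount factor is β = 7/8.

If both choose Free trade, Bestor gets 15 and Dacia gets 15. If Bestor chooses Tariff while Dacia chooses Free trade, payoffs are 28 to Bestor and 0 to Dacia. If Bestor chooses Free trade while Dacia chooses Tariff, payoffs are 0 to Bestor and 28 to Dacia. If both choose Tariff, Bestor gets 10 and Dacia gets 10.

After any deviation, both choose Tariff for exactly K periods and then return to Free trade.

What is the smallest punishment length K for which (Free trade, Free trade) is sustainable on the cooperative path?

No profitable deviation requires (15−10)(β+…+β^K) ≥ 28−15, i.e. β+…+β^K ≥ 13/5 ≈ 2.6000.
With β = 7/8, the partial sums are K=1: 0.8750, K=2: 1.6406, K=3: 2.3105, K=4: 2.8967.
K = 4 is the first length at which the sum reaches 2.6000.

4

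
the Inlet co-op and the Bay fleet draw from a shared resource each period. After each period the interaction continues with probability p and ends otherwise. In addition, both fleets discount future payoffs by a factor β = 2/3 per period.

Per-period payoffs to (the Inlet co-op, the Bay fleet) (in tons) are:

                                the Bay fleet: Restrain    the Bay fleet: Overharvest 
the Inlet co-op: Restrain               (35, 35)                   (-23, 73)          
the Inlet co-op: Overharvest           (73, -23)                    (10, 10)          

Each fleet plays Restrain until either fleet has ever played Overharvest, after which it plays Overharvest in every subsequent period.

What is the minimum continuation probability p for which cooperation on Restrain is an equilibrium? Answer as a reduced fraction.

With continuation probability p and discount β, the effective per-period discount factor is βp.
Grim-trigger IC: βp ≥ (73−35)/(73−10) = 38/63.
So p ≥ (38/63)/(2/3) = 19/21.

19/21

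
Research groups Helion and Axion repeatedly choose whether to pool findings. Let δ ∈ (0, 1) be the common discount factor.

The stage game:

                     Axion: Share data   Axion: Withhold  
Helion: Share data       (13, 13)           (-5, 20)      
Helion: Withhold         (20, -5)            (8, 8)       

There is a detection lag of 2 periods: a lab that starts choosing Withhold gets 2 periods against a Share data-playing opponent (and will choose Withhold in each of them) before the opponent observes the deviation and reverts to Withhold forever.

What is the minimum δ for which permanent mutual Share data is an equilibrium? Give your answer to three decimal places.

0.764

Deviating for the 2 undetected periods gains 20−13 = 7 per period over cooperation, then loses 13−8 = 5 per period forever once punishment starts.
Gain: 7(1 + δ + … + δ^1); loss: 5·δ^2/(1−δ).
No profitable deviation ⇔ 7(1−δ^2) ≤ 5·δ^2, i.e. δ^2 ≥ 7/(7+5) = 7/12.
Hence δ ≥ (7/12)^(1/2) ≈ 0.764.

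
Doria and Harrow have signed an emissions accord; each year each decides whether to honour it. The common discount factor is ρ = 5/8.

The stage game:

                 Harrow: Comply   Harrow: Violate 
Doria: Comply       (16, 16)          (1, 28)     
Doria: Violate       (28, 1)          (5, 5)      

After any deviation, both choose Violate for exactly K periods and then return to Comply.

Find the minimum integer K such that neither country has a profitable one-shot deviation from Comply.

IC: ρ(1−ρ^K)/(1−ρ) ≥ (28−16)/(16−5) = 12/11.
With ρ = 5/8: need 1 − ρ^K ≥ 12/11·(1−5/8)/(5/8), i.e. ρ^K ≤ 0.3455.
Since (5/8)^2 = 0.3906 and (5/8)^3 = 0.2441, the smallest such K is 3.

3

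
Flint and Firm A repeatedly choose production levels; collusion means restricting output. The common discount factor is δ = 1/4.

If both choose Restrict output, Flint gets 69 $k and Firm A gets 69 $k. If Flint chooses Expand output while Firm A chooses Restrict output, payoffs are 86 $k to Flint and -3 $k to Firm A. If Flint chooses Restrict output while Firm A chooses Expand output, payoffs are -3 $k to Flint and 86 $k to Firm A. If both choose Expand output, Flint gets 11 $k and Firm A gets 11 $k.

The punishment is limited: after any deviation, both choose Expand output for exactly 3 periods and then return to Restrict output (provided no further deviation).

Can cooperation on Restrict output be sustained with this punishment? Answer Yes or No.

Yes

A one-shot deviation gives 86 now, then 11 for 3 periods, then back to 69.
Gain from deviating: (86−69) today; loss: (69−11) in each of the next 3 periods.
No-deviation condition: (69−11)(δ+…+δ^3) ≥ 86−69, i.e. δ+…+δ^3 ≥ 17/58.
At δ = 1/4: δ+…+δ^3 = 0.3281 ≥ 0.2931.
So cooperation is sustainable.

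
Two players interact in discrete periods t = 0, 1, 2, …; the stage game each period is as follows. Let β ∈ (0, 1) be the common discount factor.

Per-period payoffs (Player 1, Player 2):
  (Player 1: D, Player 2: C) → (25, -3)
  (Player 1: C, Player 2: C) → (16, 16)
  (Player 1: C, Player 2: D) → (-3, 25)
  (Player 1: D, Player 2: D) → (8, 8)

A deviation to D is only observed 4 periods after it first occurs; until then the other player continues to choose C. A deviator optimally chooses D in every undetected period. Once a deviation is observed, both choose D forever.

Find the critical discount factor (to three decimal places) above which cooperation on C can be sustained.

The best deviation is to choose D for all 4 undetected periods, earning 25 each, then 8 forever once detected.
Deviation value: 25(1−β^4)/(1−β) + 8β^4/(1−β); cooperation value: 16/(1−β).
IC: 16 ≥ 25(1−β^4) + 8β^4 = 25 − 17β^4.
So β^4 ≥ 9/17, giving β ≥ (9/17)^(1/4) ≈ 0.853.

0.853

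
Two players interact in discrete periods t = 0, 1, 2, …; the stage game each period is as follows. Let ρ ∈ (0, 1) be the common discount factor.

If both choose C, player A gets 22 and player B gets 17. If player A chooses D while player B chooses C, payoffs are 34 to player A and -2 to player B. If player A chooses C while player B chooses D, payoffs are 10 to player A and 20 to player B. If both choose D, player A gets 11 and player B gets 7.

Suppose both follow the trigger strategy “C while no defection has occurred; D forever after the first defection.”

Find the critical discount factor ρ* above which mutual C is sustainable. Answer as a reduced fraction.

12/23

player A: cooperation gives 22 each period; deviation gives 34 once then 11 forever.
  22/(1−ρ) ≥ 34 + 11ρ/(1−ρ) ⇒ ρ ≥ 12/23.
player B: cooperation gives 17 each period; deviation gives 20 once then 7 forever.
  ρ ≥ 3/13.
Both must hold, so the binding constraint is player A's: ρ ≥ 12/23.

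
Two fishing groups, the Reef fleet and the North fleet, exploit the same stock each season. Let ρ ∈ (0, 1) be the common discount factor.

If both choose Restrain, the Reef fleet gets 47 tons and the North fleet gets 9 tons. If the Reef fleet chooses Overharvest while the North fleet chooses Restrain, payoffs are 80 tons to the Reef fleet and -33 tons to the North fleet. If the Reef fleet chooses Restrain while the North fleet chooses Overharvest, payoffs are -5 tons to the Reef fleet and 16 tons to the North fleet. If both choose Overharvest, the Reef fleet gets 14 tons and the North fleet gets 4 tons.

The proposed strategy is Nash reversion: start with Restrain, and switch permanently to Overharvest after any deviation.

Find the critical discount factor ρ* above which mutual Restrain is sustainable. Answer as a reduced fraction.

For the Reef fleet: deviation gain 80−47 = 33, per-period punishment loss 47−14 = 33. IC gives ρ ≥ 33/66 = 1/2.
For the North fleet: gain 7, loss 5 per period, so ρ ≥ 7/12.
The tighter constraint is the North fleet's, so cooperation needs ρ ≥ 7/12.

7/12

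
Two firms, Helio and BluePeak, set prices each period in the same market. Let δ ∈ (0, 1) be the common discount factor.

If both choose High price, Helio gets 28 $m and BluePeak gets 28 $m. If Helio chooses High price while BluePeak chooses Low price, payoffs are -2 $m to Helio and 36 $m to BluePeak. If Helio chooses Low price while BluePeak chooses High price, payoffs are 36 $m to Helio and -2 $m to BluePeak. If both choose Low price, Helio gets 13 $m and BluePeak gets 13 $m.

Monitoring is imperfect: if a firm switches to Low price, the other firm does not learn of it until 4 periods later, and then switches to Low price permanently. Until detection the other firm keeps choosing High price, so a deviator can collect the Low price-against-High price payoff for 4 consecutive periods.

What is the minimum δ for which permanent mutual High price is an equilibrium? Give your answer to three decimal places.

0.768

Deviating for the 4 undetected periods gains 36−28 = 8 per period over cooperation, then loses 28−13 = 15 per period forever once punishment starts.
Gain: 8(1 + δ + … + δ^3); loss: 15·δ^4/(1−δ).
No profitable deviation ⇔ 8(1−δ^4) ≤ 15·δ^4, i.e. δ^4 ≥ 8/(8+15) = 8/23.
Hence δ ≥ (8/23)^(1/4) ≈ 0.768.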